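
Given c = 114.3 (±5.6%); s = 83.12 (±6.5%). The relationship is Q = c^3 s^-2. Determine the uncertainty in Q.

Since Q is a product/quotient, work with relative uncertainties:
  (3·δc/c)² = (3×0.0560)² = 0.0282;  (-2·δs/s)² = (-2×0.0650)² = 0.0169
δQ/Q = √(0.0451) = 0.212
Q = 216.1, so δQ = 0.212 × 216.1 = 45.9.

45.9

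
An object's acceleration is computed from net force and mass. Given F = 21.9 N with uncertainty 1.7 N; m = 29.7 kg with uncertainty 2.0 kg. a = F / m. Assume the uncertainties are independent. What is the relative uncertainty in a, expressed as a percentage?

Each factor contributes (exponent × relative error)² to (δa/a)²:
  (1·δF/F)² = (1×0.0776)² = 0.00603;  (-1·δm/m)² = (-1×0.0673)² = 0.00453
δa/a = √(0.0106) = 0.103

10.3%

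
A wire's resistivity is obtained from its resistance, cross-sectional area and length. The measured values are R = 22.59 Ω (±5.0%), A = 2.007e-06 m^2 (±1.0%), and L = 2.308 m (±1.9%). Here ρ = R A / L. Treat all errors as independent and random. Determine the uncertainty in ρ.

1.07e-06 Ω·m

For a monomial ρ ∝ R, A, L^-1, fractional errors add in quadrature:
  (1·δR/R)² = (1×0.0500)² = 0.00250;  (1·δA/A)² = (1×0.0100)² = 0.000100;  (-1·δL/L)² = (-1×0.0190)² = 0.000361
δρ/ρ = √(0.00296) = 0.0544
ρ = 1.964e-05 Ω·m, so δρ = 0.0544 × 1.964e-05 = 1.07e-06 Ω·m.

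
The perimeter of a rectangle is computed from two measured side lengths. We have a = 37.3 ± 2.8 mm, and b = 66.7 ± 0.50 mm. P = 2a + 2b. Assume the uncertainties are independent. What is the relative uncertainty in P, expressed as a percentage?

For a sum/difference, combine absolute errors in quadrature:
  (2·δa)² = 31.4;  (2·δb)² = 1.00
δP = √(32.4) = 5.69 mm
P = 208 mm, so δP/P = 5.69/208 = 0.0273.

2.73%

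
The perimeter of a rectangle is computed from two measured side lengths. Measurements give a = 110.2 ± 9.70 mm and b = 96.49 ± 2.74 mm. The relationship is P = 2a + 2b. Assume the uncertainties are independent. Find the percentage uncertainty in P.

4.88%

Absolute uncertainties add in quadrature for a linear combination:
  (2·δa)² = 376;  (2·δb)² = 30.0
δP = √(406) = 20.2 mm
P = 413.4 mm, so δP/P = 20.2/413.4 = 0.0488.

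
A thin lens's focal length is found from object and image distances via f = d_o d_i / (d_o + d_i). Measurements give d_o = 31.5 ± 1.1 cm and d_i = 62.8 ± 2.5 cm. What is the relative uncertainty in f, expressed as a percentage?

2.68%

∂f/∂d_o = (d_i/(d_o+d_i))² = 0.444;  ∂f/∂d_i = (d_o/(d_o+d_i))² = 0.112
δf = √((∂f/∂d_o · δd_o)² + (∂f/∂d_i · δd_i)²) = √(0.238 + 0.0778) = 0.562 cm
f = 21.0 cm, so δf/f = 0.562/21.0 = 0.0268.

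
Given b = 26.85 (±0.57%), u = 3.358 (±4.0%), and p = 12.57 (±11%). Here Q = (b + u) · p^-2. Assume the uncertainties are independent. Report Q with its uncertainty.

0.1912 ± 0.0421

Let w = b + u = 30.21. δw = √(δb² + δu²) = √(0.0234 + 0.0180) = 0.204, so δw/w = 0.00674.
Q is then a monomial in w, p:
δQ/Q = √((δw/w)² + (-2·δp/p)²) = √(4.54e-05 + 0.0484) = 0.220
Q = 0.1912, so δQ = 0.220 × 0.1912 = 0.0421.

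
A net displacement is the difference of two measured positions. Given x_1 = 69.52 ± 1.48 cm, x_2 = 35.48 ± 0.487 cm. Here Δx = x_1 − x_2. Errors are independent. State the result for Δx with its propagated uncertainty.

34.04 ± 1.56 cm

Δx is a linear combination, so absolute uncertainties add in quadrature:
  (δx_1)² = 2.19;  (δx_2)² = 0.237
δΔx = √(2.43) = 1.56 cm
Δx = 34.04 cm.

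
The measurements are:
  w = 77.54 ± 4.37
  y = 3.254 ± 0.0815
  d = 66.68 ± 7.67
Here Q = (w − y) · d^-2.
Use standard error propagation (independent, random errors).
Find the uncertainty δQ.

0.00397

Let u = w − y = 74.29. δu = √(δw² + δy²) = √(19.1 + 0.00664) = 4.37, so δu/u = 0.0588.
Q is then a monomial in u, d:
δQ/Q = √((δu/u)² + (-2·δd/d)²) = √(0.00346 + 0.0529) = 0.237
Q = 0.01671, so δQ = 0.237 × 0.01671 = 0.00397.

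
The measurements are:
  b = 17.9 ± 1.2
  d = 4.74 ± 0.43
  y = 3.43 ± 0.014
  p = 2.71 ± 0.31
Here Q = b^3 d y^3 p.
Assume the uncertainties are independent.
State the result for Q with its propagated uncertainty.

Since Q is a product/quotient, work with relative uncertainties:
  (3·δb/b)² = (3×0.0670)² = 0.0404;  (1·δd/d)² = (1×0.0907)² = 0.00823;  (3·δy/y)² = (3×0.00408)² = 0.000150;  (1·δp/p)² = (1×0.114)² = 0.0131
δQ/Q = √(0.0619) = 0.249
Q = 2.97e+06, so δQ = 0.249 × 2.97e+06 = 7.4e+05.

(2.97 ± 0.740) × 10^6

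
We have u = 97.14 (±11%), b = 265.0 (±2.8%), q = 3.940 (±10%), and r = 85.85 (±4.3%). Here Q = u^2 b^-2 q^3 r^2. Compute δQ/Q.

Relative error in a monomial: (δQ/Q)² = Σ (nᵢ · δxᵢ/xᵢ)².
  (2·δu/u)² = (2×0.110)² = 0.0484;  (-2·δb/b)² = (-2×0.0280)² = 0.00314;  (3·δq/q)² = (3×0.100)² = 0.0900;  (2·δr/r)² = (2×0.0430)² = 0.00740
δQ/Q = √(0.149) = 0.386

0.386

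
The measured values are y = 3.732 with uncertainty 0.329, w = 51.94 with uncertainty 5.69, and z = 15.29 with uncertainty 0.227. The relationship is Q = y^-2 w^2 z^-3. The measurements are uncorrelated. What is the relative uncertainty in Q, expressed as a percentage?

Each factor contributes (exponent × relative error)² to (δQ/Q)²:
  (-2·δy/y)² = (-2×0.0882)² = 0.0311;  (2·δw/w)² = (2×0.110)² = 0.0480;  (-3·δz/z)² = (-3×0.0148)² = 0.00198
δQ/Q = √(0.0811) = 0.285

28.5%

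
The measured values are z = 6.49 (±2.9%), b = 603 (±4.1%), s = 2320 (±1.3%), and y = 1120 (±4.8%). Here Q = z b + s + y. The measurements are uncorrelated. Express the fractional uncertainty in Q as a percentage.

Let p = z·b = 3910. δp/p = √((1·δz/z)² + (1·δb/b)²) = √(0.000841 + 0.00168) = 0.0502, so δp = 197.
Q = p + s + y: δQ = √(δp² + δs² + δy²) = √(38600 + 910 + 2890) = 206
Q = 7350, so δQ/Q = 206/7350 = 0.0280.

2.80%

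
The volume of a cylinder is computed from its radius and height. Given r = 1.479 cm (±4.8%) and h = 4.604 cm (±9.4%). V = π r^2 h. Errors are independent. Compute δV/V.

For a monomial V ∝ r^2, h, fractional errors add in quadrature:
  (2·δr/r)² = (2×0.0480)² = 0.00922;  (1·δh/h)² = (1×0.0940)² = 0.00884
δV/V = √(0.0181) = 0.134

0.134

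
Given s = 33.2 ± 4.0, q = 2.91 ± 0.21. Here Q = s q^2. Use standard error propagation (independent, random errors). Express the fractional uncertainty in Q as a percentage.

18.8%

Products/powers → add relative errors in quadrature, weighted by exponent:
  (1·δs/s)² = (1×0.120)² = 0.0145;  (2·δq/q)² = (2×0.0722)² = 0.0208
δQ/Q = √(0.0353) = 0.188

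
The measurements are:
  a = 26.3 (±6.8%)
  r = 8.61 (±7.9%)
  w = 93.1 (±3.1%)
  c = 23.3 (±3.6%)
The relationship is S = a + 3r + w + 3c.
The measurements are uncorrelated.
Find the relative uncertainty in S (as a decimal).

0.0218

S is a linear combination, so absolute uncertainties add in quadrature:
  (δa)² = 3.20;  (3·δr)² = 4.16;  (δw)² = 8.33;  (3·δc)² = 6.33
δS = √(22.0) = 4.69
S = 215, so δS/S = 4.69/215 = 0.0218.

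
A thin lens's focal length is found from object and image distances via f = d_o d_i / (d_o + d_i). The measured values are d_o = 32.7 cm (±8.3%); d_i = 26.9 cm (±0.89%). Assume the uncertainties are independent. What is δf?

∂f/∂d_o = (d_i/(d_o+d_i))² = 0.204;  ∂f/∂d_i = (d_o/(d_o+d_i))² = 0.301
δf = √((∂f/∂d_o · δd_o)² + (∂f/∂d_i · δd_i)²) = √(0.306 + 0.00519) = 0.558 cm

0.558 cm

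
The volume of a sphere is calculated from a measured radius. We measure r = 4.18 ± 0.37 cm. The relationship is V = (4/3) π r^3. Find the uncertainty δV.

Each factor contributes (exponent × relative error)² to (δV/V)²:
  (3·δr/r)² = (3×0.0885)² = 0.0705
δV/V = √(0.0705) = 0.266
V = 306 cm^3, so δV = 0.266 × 306 = 81.2 cm^3.

81.2 cm^3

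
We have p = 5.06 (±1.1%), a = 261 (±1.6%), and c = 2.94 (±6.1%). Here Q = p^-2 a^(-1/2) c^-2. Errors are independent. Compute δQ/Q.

0.124

Relative error in a monomial: (δQ/Q)² = Σ (nᵢ · δxᵢ/xᵢ)².
  (-2·δp/p)² = (-2×0.0110)² = 0.000484;  (−½·δa/a)² = (-0.5×0.0160)² = 6.4e-05;  (-2·δc/c)² = (-2×0.0610)² = 0.0149
δQ/Q = √(0.0154) = 0.124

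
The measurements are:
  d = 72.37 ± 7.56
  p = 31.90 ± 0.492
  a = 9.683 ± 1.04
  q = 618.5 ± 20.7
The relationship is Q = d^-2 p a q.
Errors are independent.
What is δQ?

8.67

Each factor contributes (exponent × relative error)² to (δQ/Q)²:
  (-2·δd/d)² = (-2×0.104)² = 0.0437;  (1·δp/p)² = (1×0.0154)² = 0.000238;  (1·δa/a)² = (1×0.107)² = 0.0115;  (1·δq/q)² = (1×0.0335)² = 0.00112
δQ/Q = √(0.0565) = 0.238
Q = 36.48, so δQ = 0.238 × 36.48 = 8.67.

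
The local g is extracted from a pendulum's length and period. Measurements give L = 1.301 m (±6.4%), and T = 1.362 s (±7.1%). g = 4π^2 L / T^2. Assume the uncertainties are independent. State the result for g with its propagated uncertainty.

For a monomial g ∝ L, T^-2, fractional errors add in quadrature:
  (1·δL/L)² = (1×0.0640)² = 0.00410;  (-2·δT/T)² = (-2×0.0710)² = 0.0202
δg/g = √(0.0243) = 0.156
g = 27.69 m/s^2, so δg = 0.156 × 27.69 = 4.31 m/s^2.

27.69 ± 4.31 m/s^2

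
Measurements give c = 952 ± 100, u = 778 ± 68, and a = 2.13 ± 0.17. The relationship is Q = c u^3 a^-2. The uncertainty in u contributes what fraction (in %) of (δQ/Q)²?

65.3%

(δQ/Q)² = (1·δc/c)² + (3·δu/u)² + (-2·δa/a)²
  c term: (1×0.105)² = 0.0110
  u term: (3×0.0874)² = 0.0688
  a term: (-2×0.0798)² = 0.0255
Total = 0.105. Share from u = 0.0688/0.105 = 0.653.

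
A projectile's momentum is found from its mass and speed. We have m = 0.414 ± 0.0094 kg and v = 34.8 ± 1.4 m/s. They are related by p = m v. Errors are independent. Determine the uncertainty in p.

p is a product of powers, so relative uncertainties combine in quadrature:
  (1·δm/m)² = (1×0.0227)² = 0.000516;  (1·δv/v)² = (1×0.0402)² = 0.00162
δp/p = √(0.00213) = 0.0462
p = 14.4 kg·m/s, so δp = 0.0462 × 14.4 = 0.666 kg·m/s.

0.666 kg·m/s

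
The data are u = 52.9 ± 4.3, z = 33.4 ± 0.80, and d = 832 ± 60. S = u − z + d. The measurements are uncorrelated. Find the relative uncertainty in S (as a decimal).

0.0707

For a sum/difference, combine absolute errors in quadrature:
  (δu)² = 18.5;  (δz)² = 0.640;  (δd)² = 3600
δS = √(3620) = 60.2
S = 852, so δS/S = 60.2/852 = 0.0707.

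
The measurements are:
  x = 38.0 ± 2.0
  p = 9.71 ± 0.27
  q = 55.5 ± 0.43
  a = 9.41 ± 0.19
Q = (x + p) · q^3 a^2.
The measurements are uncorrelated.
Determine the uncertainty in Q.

Let u = x + p = 47.7. δu = √(δx² + δp²) = √(4.00 + 0.0729) = 2.02, so δu/u = 0.0423.
Q is then a monomial in u, q, a:
δQ/Q = √((δu/u)² + (3·δq/q)² + (2·δa/a)²) = √(0.00179 + 0.000540 + 0.00163) = 0.0629
Q = 7.22e+08, so δQ = 0.0629 × 7.22e+08 = 4.54e+07.

4.54e+07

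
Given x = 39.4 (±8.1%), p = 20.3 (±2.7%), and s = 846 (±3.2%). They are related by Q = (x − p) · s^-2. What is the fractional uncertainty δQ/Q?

Let u = x − p = 19.1. δu = √(δx² + δp²) = √(10.2 + 0.300) = 3.24, so δu/u = 0.170.
Q is then a monomial in u, s:
δQ/Q = √((δu/u)² + (-2·δs/s)²) = √(0.0287 + 0.00410) = 0.181

0.181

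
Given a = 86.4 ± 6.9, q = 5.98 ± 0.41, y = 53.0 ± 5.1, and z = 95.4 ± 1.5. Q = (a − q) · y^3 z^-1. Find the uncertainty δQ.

37900

Let u = a − q = 80.4. δu = √(δa² + δq²) = √(47.6 + 0.168) = 6.91, so δu/u = 0.0860.
Q is then a monomial in u, y, z:
δQ/Q = √((δu/u)² + (3·δy/y)² + (-1·δz/z)²) = √(0.00739 + 0.0833 + 0.000247) = 0.302
Q = 1.25e+05, so δQ = 0.302 × 1.25e+05 = 37900.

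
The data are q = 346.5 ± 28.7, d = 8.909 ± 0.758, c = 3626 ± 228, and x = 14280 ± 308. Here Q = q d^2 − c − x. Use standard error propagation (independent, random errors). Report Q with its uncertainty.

9596 ± 5220

Let p = q·d^2 = 27500. δp/p = √((1·δq/q)² + (2·δd/d)²) = √(0.00686 + 0.0290) = 0.189, so δp = 5200.
Q = p − c − x: δQ = √(δp² + δc² + δx²) = √(2.71e+07 + 52000 + 94900) = 5220
Q = 9596.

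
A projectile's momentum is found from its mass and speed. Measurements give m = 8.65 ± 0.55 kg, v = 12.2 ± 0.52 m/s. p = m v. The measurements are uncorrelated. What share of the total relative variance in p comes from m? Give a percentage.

69.0%

(δp/p)² = (1·δm/m)² + (1·δv/v)²
  m term: (1×0.0636)² = 0.00404
  v term: (1×0.0426)² = 0.00182
Total = 0.00586. Share from m = 0.00404/0.00586 = 0.690.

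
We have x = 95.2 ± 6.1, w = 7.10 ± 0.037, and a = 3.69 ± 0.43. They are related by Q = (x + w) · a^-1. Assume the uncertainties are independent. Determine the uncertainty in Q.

Let u = x + w = 102. δu = √(δx² + δw²) = √(37.2 + 0.00137) = 6.10, so δu/u = 0.0596.
Q is then a monomial in u, a:
δQ/Q = √((δu/u)² + (-1·δa/a)²) = √(0.00356 + 0.0136) = 0.131
Q = 27.7, so δQ = 0.131 × 27.7 = 3.63.

3.63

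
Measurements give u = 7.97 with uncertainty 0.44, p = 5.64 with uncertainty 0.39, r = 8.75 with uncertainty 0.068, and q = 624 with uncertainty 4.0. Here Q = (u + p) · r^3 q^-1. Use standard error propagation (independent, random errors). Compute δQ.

0.723

Let w = u + p = 13.6. δw = √(δu² + δp²) = √(0.194 + 0.152) = 0.588, so δw/w = 0.0432.
Q is then a monomial in w, r, q:
δQ/Q = √((δw/w)² + (3·δr/r)² + (-1·δq/q)²) = √(0.00187 + 0.000544 + 4.11e-05) = 0.0495
Q = 14.6, so δQ = 0.0495 × 14.6 = 0.723.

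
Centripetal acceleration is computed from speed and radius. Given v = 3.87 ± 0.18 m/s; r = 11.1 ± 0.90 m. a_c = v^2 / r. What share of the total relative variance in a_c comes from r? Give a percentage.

43.2%

(δa_c/a_c)² = (2·δv/v)² + (-1·δr/r)²
  v term: (2×0.0465)² = 0.00865
  r term: (-1×0.0811)² = 0.00657
Total = 0.0152. Share from r = 0.00657/0.0152 = 0.432.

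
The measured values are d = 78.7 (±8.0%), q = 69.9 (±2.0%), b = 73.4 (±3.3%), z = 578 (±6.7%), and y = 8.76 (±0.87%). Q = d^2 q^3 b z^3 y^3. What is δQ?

For a monomial Q ∝ d^2, q^3, b, z^3, y^3, fractional errors add in quadrature:
  (2·δd/d)² = (2×0.0800)² = 0.0256;  (3·δq/q)² = (3×0.0200)² = 0.00360;  (1·δb/b)² = (1×0.0330)² = 0.00109;  (3·δz/z)² = (3×0.0670)² = 0.0404;  (3·δy/y)² = (3×0.00870)² = 0.000681
δQ/Q = √(0.0714) = 0.267
Q = 2.02e+22, so δQ = 0.267 × 2.02e+22 = 5.38e+21.

5.38e+21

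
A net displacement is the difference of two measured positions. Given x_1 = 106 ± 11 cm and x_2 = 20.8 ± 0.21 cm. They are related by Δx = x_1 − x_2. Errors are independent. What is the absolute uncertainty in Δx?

Each term contributes (cᵢ δxᵢ)² to (δΔx)²:
  (δx_1)² = 121;  (δx_2)² = 0.0441
δΔx = √(121) = 11.0 cm

11.0 cm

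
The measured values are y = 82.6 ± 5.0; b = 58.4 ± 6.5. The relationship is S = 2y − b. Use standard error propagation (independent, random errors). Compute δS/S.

0.112

For a sum/difference, combine absolute errors in quadrature:
  (2·δy)² = 100;  (δb)² = 42.2
δS = √(142) = 11.9
S = 107, so δS/S = 11.9/107 = 0.112.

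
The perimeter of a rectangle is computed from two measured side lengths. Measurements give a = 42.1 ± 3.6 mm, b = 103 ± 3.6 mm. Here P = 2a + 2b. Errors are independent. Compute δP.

10.2 mm

Each term contributes (cᵢ δxᵢ)² to (δP)²:
  (2·δa)² = 51.8;  (2·δb)² = 51.8
δP = √(104) = 10.2 mm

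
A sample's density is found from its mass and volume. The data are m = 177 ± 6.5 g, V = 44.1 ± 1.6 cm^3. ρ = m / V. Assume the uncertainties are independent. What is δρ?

0.207 g/cm^3

For a monomial ρ ∝ m, V^-1, fractional errors add in quadrature:
  (1·δm/m)² = (1×0.0367)² = 0.00135;  (-1·δV/V)² = (-1×0.0363)² = 0.00132
δρ/ρ = √(0.00266) = 0.0516
ρ = 4.01 g/cm^3, so δρ = 0.0516 × 4.01 = 0.207 g/cm^3.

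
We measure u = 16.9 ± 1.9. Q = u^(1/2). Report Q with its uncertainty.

4.11 ± 0.231

Q ∝ u^(1/2), so δQ/Q = |½| · δu/u = 0.5 × 0.112 = 0.0562.
Q = 4.11, so δQ = 0.0562 × 4.11 = 0.231.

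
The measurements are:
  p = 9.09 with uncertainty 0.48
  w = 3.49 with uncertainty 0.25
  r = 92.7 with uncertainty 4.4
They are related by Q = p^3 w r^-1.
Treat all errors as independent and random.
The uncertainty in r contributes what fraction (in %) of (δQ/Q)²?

6.94%

(δQ/Q)² = (3·δp/p)² + (1·δw/w)² + (-1·δr/r)²
  p term: (3×0.0528)² = 0.0251
  w term: (1×0.0716)² = 0.00513
  r term: (-1×0.0475)² = 0.00225
Total = 0.0325. Share from r = 0.00225/0.0325 = 0.0694.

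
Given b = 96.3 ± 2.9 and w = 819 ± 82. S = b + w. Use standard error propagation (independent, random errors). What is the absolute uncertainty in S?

82.1

Absolute uncertainties add in quadrature for a linear combination:
  (δb)² = 8.41;  (δw)² = 6720
δS = √(6730) = 82.1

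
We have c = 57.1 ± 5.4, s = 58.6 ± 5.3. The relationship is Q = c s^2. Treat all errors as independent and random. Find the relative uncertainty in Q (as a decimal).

0.204

Each factor contributes (exponent × relative error)² to (δQ/Q)²:
  (1·δc/c)² = (1×0.0946)² = 0.00894;  (2·δs/s)² = (2×0.0904)² = 0.0327
δQ/Q = √(0.0417) = 0.204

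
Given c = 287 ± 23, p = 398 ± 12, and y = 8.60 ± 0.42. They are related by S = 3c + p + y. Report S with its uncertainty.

1270 ± 70.0

Each term contributes (cᵢ δxᵢ)² to (δS)²:
  (3·δc)² = 4760;  (δp)² = 144;  (δy)² = 0.176
δS = √(4910) = 70.0
S = 1270.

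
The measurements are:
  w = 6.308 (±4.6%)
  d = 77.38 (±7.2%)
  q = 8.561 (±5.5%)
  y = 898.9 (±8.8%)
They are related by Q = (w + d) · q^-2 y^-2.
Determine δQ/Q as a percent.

21.8%

Let u = w + d = 83.69. δu = √(δw² + δd²) = √(0.0842 + 31.0) = 5.58, so δu/u = 0.0667.
Q is then a monomial in u, q, y:
δQ/Q = √((δu/u)² + (-2·δq/q)² + (-2·δy/y)²) = √(0.00444 + 0.0121 + 0.0310) = 0.218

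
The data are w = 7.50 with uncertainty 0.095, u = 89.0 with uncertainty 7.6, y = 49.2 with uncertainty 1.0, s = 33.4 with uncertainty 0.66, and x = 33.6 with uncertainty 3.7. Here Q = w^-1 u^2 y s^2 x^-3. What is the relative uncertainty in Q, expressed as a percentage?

Each factor contributes (exponent × relative error)² to (δQ/Q)²:
  (-1·δw/w)² = (-1×0.0127)² = 0.000160;  (2·δu/u)² = (2×0.0854)² = 0.0292;  (1·δy/y)² = (1×0.0203)² = 0.000413;  (2·δs/s)² = (2×0.0198)² = 0.00156;  (-3·δx/x)² = (-3×0.110)² = 0.109
δQ/Q = √(0.140) = 0.375

37.5%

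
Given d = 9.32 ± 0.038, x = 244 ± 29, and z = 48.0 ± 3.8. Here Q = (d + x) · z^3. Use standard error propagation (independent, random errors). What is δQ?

7.39e+06

Let u = d + x = 253. δu = √(δd² + δx²) = √(0.00144 + 841) = 29.0, so δu/u = 0.114.
Q is then a monomial in u, z:
δQ/Q = √((δu/u)² + (3·δz/z)²) = √(0.0131 + 0.0564) = 0.264
Q = 2.8e+07, so δQ = 0.264 × 2.8e+07 = 7.39e+06.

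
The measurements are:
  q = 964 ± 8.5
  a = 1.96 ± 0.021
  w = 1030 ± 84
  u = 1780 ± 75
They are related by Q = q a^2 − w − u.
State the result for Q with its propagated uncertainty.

Let p = q·a^2 = 3700. δp/p = √((1·δq/q)² + (2·δa/a)²) = √(7.77e-05 + 0.000459) = 0.0232, so δp = 85.8.
Q = p − w − u: δQ = √(δp² + δw² + δu²) = √(7360 + 7060 + 5620) = 142
Q = 893.

893 ± 142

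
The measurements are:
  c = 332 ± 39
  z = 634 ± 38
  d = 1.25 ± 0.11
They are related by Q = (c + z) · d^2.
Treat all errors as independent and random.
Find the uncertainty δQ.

279

Let u = c + z = 966. δu = √(δc² + δz²) = √(1520 + 1440) = 54.5, so δu/u = 0.0564.
Q is then a monomial in u, d:
δQ/Q = √((δu/u)² + (2·δd/d)²) = √(0.00318 + 0.0310) = 0.185
Q = 1510, so δQ = 0.185 × 1510 = 279.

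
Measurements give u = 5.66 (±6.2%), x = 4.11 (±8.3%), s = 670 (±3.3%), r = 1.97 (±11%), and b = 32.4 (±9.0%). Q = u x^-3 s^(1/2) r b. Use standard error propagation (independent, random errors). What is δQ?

39.6

Since Q is a product/quotient, work with relative uncertainties:
  (1·δu/u)² = (1×0.0620)² = 0.00384;  (-3·δx/x)² = (-3×0.0830)² = 0.0620;  (½·δs/s)² = (0.5×0.0330)² = 0.000272;  (1·δr/r)² = (1×0.110)² = 0.0121;  (1·δb/b)² = (1×0.0900)² = 0.00810
δQ/Q = √(0.0863) = 0.294
Q = 135, so δQ = 0.294 × 135 = 39.6.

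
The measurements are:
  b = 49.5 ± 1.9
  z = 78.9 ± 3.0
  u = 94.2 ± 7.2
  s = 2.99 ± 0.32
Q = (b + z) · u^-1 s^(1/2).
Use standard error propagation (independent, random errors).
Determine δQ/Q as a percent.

9.73%

Let w = b + z = 128. δw = √(δb² + δz²) = √(3.61 + 9.00) = 3.55, so δw/w = 0.0277.
Q is then a monomial in w, u, s:
δQ/Q = √((δw/w)² + (-1·δu/u)² + (½·δs/s)²) = √(0.000765 + 0.00584 + 0.00286) = 0.0973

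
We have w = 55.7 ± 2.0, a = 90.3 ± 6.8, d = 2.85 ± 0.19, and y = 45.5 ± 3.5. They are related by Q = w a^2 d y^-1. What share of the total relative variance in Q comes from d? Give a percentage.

(δQ/Q)² = (1·δw/w)² + (2·δa/a)² + (1·δd/d)² + (-1·δy/y)²
  w term: (1×0.0359)² = 0.00129
  a term: (2×0.0753)² = 0.0227
  d term: (1×0.0667)² = 0.00444
  y term: (-1×0.0769)² = 0.00592
Total = 0.0343. Share from d = 0.00444/0.0343 = 0.129.

12.9%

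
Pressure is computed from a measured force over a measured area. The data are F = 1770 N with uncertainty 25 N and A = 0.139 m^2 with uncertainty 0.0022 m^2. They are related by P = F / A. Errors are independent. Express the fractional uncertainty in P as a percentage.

2.12%

P is a product of powers, so relative uncertainties combine in quadrature:
  (1·δF/F)² = (1×0.0141)² = 0.000199;  (-1·δA/A)² = (-1×0.0158)² = 0.000251
δP/P = √(0.000450) = 0.0212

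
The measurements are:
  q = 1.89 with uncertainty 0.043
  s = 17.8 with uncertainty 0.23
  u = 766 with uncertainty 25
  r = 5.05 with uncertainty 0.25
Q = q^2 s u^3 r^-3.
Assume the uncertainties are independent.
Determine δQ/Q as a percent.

18.4%

Q is a product of powers, so relative uncertainties combine in quadrature:
  (2·δq/q)² = (2×0.0228)² = 0.00207;  (1·δs/s)² = (1×0.0129)² = 0.000167;  (3·δu/u)² = (3×0.0326)² = 0.00959;  (-3·δr/r)² = (-3×0.0495)² = 0.0221
δQ/Q = √(0.0339) = 0.184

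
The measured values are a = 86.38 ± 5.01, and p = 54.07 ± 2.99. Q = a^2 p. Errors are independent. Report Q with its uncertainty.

403400 ± 51800

Products/powers → add relative errors in quadrature, weighted by exponent:
  (2·δa/a)² = (2×0.0580)² = 0.0135;  (1·δp/p)² = (1×0.0553)² = 0.00306
δQ/Q = √(0.0165) = 0.129
Q = 403400, so δQ = 0.129 × 403400 = 51800.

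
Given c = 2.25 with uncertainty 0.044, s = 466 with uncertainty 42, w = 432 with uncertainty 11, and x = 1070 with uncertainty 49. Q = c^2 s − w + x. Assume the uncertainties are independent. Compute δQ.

Let p = c^2·s = 2360. δp/p = √((2·δc/c)² + (1·δs/s)²) = √(0.00153 + 0.00812) = 0.0982, so δp = 232.
Q = p − w + x: δQ = √(δp² + δw² + δx²) = √(53700 + 121 + 2400) = 237

237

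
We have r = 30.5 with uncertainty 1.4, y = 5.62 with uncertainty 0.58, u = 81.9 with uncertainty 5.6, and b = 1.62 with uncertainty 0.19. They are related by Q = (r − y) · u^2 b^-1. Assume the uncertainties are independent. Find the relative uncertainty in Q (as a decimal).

0.190

Let w = r − y = 24.9. δw = √(δr² + δy²) = √(1.96 + 0.336) = 1.52, so δw/w = 0.0609.
Q is then a monomial in w, u, b:
δQ/Q = √((δw/w)² + (2·δu/u)² + (-1·δb/b)²) = √(0.00371 + 0.0187 + 0.0138) = 0.190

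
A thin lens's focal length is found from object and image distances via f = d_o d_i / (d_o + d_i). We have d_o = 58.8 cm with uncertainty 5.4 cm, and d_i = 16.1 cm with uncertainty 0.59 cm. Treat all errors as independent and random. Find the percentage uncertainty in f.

∂f/∂d_o = (d_i/(d_o+d_i))² = 0.0462;  ∂f/∂d_i = (d_o/(d_o+d_i))² = 0.616
δf = √((∂f/∂d_o · δd_o)² + (∂f/∂d_i · δd_i)²) = √(0.0623 + 0.132) = 0.441 cm
f = 12.6 cm, so δf/f = 0.441/12.6 = 0.0349.

3.49%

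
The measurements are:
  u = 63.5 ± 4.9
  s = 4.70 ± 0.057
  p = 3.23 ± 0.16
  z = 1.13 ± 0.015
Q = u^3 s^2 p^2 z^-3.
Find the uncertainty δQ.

1.05e+07

Q is a product of powers, so relative uncertainties combine in quadrature:
  (3·δu/u)² = (3×0.0772)² = 0.0536;  (2·δs/s)² = (2×0.0121)² = 0.000588;  (2·δp/p)² = (2×0.0495)² = 0.00982;  (-3·δz/z)² = (-3×0.0133)² = 0.00159
δQ/Q = √(0.0656) = 0.256
Q = 4.09e+07, so δQ = 0.256 × 4.09e+07 = 1.05e+07.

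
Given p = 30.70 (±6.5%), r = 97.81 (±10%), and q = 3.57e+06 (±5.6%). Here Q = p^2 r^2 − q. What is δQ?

2.16e+06

Let w = p^2·r^2 = 9.017e+06. δw/w = √((2·δp/p)² + (2·δr/r)²) = √(0.0169 + 0.0400) = 0.239, so δw = 2.15e+06.
Q = w − q: δQ = √(δw² + δq²) = √(4.63e+12 + 4e+10) = 2.16e+06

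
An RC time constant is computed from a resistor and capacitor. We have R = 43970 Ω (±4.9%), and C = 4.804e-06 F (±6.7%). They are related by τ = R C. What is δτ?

0.0175 s

For a monomial τ ∝ R, C, fractional errors add in quadrature:
  (1·δR/R)² = (1×0.0490)² = 0.00240;  (1·δC/C)² = (1×0.0670)² = 0.00449
δτ/τ = √(0.00689) = 0.0830
τ = 0.2112 s, so δτ = 0.0830 × 0.2112 = 0.0175 s.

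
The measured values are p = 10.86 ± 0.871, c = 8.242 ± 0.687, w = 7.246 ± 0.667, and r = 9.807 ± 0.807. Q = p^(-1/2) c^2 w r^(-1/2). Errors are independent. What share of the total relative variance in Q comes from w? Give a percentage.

21.4%

(δQ/Q)² = (−½·δp/p)² + (2·δc/c)² + (1·δw/w)² + (−½·δr/r)²
  p term: (-0.5×0.0802)² = 0.00161
  c term: (2×0.0834)² = 0.0278
  w term: (1×0.0921)² = 0.00847
  r term: (-0.5×0.0823)² = 0.00169
Total = 0.0396. Share from w = 0.00847/0.0396 = 0.214.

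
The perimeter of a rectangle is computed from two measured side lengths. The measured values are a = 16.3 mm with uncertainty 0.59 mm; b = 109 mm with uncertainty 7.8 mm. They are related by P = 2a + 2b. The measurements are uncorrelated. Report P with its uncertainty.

For a sum/difference, combine absolute errors in quadrature:
  (2·δa)² = 1.39;  (2·δb)² = 243
δP = √(245) = 15.6 mm
P = 251 mm.

251 ± 15.6 mm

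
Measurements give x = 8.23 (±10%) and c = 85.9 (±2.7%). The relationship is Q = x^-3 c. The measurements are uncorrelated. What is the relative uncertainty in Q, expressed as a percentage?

For a monomial Q ∝ x^-3, c, fractional errors add in quadrature:
  (-3·δx/x)² = (-3×0.100)² = 0.0900;  (1·δc/c)² = (1×0.0270)² = 0.000729
δQ/Q = √(0.0907) = 0.301

30.1%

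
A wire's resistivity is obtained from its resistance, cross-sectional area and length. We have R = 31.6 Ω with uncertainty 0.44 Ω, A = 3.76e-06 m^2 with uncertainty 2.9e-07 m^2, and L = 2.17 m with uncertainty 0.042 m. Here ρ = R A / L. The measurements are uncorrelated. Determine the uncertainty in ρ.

Relative error in a monomial: (δρ/ρ)² = Σ (nᵢ · δxᵢ/xᵢ)².
  (1·δR/R)² = (1×0.0139)² = 0.000194;  (1·δA/A)² = (1×0.0771)² = 0.00595;  (-1·δL/L)² = (-1×0.0194)² = 0.000375
δρ/ρ = √(0.00652) = 0.0807
ρ = 5.48e-05 Ω·m, so δρ = 0.0807 × 5.48e-05 = 4.42e-06 Ω·m.

4.42e-06 Ω·m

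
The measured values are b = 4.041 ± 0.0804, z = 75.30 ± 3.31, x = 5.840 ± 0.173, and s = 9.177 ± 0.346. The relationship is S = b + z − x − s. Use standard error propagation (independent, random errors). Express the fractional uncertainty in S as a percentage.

5.18%

Sums and differences: (δS)² = Σ (cᵢ δxᵢ)².
  (δb)² = 0.00646;  (δz)² = 11.0;  (δx)² = 0.0299;  (δs)² = 0.120
δS = √(11.1) = 3.33
S = 64.32, so δS/S = 3.33/64.32 = 0.0518.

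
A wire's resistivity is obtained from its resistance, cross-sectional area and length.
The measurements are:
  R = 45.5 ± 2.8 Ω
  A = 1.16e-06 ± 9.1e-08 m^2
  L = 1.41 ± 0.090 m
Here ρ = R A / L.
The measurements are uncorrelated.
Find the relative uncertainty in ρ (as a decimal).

ρ is a product of powers, so relative uncertainties combine in quadrature:
  (1·δR/R)² = (1×0.0615)² = 0.00379;  (1·δA/A)² = (1×0.0784)² = 0.00615;  (-1·δL/L)² = (-1×0.0638)² = 0.00407
δρ/ρ = √(0.0140) = 0.118

0.118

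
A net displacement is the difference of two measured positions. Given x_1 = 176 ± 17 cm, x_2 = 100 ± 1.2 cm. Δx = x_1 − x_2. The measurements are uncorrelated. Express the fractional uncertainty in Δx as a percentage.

22.4%

Absolute uncertainties add in quadrature for a linear combination:
  (δx_1)² = 289;  (δx_2)² = 1.44
δΔx = √(290) = 17.0 cm
Δx = 76.0 cm, so δΔx/Δx = 17.0/76.0 = 0.224.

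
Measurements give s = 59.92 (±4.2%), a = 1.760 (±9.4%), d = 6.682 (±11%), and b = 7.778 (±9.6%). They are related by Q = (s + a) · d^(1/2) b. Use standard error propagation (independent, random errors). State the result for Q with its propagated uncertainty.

1240 ± 146

Let u = s + a = 61.68. δu = √(δs² + δa²) = √(6.33 + 0.0274) = 2.52, so δu/u = 0.0409.
Q is then a monomial in u, d, b:
δQ/Q = √((δu/u)² + (½·δd/d)² + (1·δb/b)²) = √(0.00167 + 0.00302 + 0.00922) = 0.118
Q = 1240, so δQ = 0.118 × 1240 = 146.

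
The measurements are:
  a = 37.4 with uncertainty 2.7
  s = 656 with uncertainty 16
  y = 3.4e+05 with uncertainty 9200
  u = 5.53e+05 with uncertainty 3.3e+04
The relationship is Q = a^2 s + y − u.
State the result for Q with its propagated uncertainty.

Let p = a^2·s = 9.18e+05. δp/p = √((2·δa/a)² + (1·δs/s)²) = √(0.0208 + 0.000595) = 0.146, so δp = 1.34e+05.
Q = p + y − u: δQ = √(δp² + δy² + δu²) = √(1.81e+10 + 8.46e+07 + 1.09e+09) = 1.39e+05
Q = 7.05e+05.

(7.05 ± 1.39) × 10^5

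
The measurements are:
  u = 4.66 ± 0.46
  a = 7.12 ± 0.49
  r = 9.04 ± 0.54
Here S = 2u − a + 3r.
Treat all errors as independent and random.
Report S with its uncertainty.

Each term contributes (cᵢ δxᵢ)² to (δS)²:
  (2·δu)² = 0.846;  (δa)² = 0.240;  (3·δr)² = 2.62
δS = √(3.71) = 1.93
S = 29.3.

29.3 ± 1.93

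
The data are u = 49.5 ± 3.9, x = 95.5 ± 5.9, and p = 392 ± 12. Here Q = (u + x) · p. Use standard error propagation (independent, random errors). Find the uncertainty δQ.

3270

Let w = u + x = 145. δw = √(δu² + δx²) = √(15.2 + 34.8) = 7.07, so δw/w = 0.0488.
Q is then a monomial in w, p:
δQ/Q = √((δw/w)² + (1·δp/p)²) = √(0.00238 + 0.000937) = 0.0576
Q = 56800, so δQ = 0.0576 × 56800 = 3270.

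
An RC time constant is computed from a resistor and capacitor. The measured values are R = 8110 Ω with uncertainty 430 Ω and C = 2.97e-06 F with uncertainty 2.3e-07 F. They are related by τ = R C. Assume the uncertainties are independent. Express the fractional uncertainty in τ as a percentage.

9.39%

Each factor contributes (exponent × relative error)² to (δτ/τ)²:
  (1·δR/R)² = (1×0.0530)² = 0.00281;  (1·δC/C)² = (1×0.0774)² = 0.00600
δτ/τ = √(0.00881) = 0.0939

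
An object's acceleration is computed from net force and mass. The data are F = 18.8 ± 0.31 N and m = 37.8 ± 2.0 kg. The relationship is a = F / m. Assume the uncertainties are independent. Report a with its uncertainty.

0.497 ± 0.0276 m/s^2

a is a product of powers, so relative uncertainties combine in quadrature:
  (1·δF/F)² = (1×0.0165)² = 0.000272;  (-1·δm/m)² = (-1×0.0529)² = 0.00280
δa/a = √(0.00307) = 0.0554
a = 0.497 m/s^2, so δa = 0.0554 × 0.497 = 0.0276 m/s^2.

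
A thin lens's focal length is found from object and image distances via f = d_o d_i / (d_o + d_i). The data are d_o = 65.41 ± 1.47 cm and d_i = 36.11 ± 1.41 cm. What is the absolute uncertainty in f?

0.614 cm

∂f/∂d_o = (d_i/(d_o+d_i))² = 0.127;  ∂f/∂d_i = (d_o/(d_o+d_i))² = 0.415
δf = √((∂f/∂d_o · δd_o)² + (∂f/∂d_i · δd_i)²) = √(0.0346 + 0.343) = 0.614 cm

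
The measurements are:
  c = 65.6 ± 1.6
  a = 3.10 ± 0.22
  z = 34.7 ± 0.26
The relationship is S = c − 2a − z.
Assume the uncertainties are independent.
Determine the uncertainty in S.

1.68

For a sum/difference, combine absolute errors in quadrature:
  (δc)² = 2.56;  (2·δa)² = 0.194;  (δz)² = 0.0676
δS = √(2.82) = 1.68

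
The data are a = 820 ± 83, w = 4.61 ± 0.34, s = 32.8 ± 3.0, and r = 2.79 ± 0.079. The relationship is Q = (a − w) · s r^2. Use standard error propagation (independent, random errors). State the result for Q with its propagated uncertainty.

Let u = a − w = 815. δu = √(δa² + δw²) = √(6890 + 0.116) = 83.0, so δu/u = 0.102.
Q is then a monomial in u, s, r:
δQ/Q = √((δu/u)² + (1·δs/s)² + (2·δr/r)²) = √(0.0104 + 0.00837 + 0.00321) = 0.148
Q = 2.08e+05, so δQ = 0.148 × 2.08e+05 = 30800.

(2.08 ± 0.308) × 10^5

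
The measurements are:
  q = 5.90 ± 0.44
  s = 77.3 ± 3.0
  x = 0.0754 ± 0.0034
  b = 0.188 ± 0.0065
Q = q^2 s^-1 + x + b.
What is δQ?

Let p = q^2·s^-1 = 0.450. δp/p = √((2·δq/q)² + (-1·δs/s)²) = √(0.0222 + 0.00151) = 0.154, so δp = 0.0694.
Q = p + x + b: δQ = √(δp² + δx² + δb²) = √(0.00482 + 1.16e-05 + 4.22e-05) = 0.0698

0.0698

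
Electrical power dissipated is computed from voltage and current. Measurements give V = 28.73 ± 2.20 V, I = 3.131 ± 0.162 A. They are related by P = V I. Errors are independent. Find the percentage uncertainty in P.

9.24%

Products/powers → add relative errors in quadrature, weighted by exponent:
  (1·δV/V)² = (1×0.0766)² = 0.00586;  (1·δI/I)² = (1×0.0517)² = 0.00268
δP/P = √(0.00854) = 0.0924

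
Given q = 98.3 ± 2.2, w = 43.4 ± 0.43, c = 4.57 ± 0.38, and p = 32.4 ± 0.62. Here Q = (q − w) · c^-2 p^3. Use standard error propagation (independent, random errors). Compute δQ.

Let u = q − w = 54.9. δu = √(δq² + δw²) = √(4.84 + 0.185) = 2.24, so δu/u = 0.0408.
Q is then a monomial in u, c, p:
δQ/Q = √((δu/u)² + (-2·δc/c)² + (3·δp/p)²) = √(0.00167 + 0.0277 + 0.00330) = 0.181
Q = 89400, so δQ = 0.181 × 89400 = 16100.

16100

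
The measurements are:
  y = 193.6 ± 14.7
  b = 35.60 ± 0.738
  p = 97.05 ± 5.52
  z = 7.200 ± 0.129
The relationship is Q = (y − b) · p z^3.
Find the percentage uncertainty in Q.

Let u = y − b = 158.0. δu = √(δy² + δb²) = √(216 + 0.545) = 14.7, so δu/u = 0.0932.
Q is then a monomial in u, p, z:
δQ/Q = √((δu/u)² + (1·δp/p)² + (3·δz/z)²) = √(0.00868 + 0.00324 + 0.00289) = 0.122

12.2%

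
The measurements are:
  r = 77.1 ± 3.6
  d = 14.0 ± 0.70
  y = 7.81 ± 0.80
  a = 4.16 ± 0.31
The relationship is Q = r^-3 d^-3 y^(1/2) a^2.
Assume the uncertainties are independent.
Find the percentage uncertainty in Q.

25.9%

For a monomial Q ∝ r^-3, d^-3, y^(1/2), a^2, fractional errors add in quadrature:
  (-3·δr/r)² = (-3×0.0467)² = 0.0196;  (-3·δd/d)² = (-3×0.0500)² = 0.0225;  (½·δy/y)² = (0.5×0.102)² = 0.00262;  (2·δa/a)² = (2×0.0745)² = 0.0222
δQ/Q = √(0.0670) = 0.259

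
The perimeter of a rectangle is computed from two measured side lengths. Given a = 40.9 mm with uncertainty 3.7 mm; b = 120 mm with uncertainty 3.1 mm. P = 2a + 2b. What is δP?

9.65 mm

For a sum/difference, combine absolute errors in quadrature:
  (2·δa)² = 54.8;  (2·δb)² = 38.4
δP = √(93.2) = 9.65 mm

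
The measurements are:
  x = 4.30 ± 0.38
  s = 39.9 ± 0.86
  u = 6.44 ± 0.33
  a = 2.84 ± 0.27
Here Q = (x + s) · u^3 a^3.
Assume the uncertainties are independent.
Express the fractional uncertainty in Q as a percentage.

32.5%

Let w = x + s = 44.2. δw = √(δx² + δs²) = √(0.144 + 0.740) = 0.940, so δw/w = 0.0213.
Q is then a monomial in w, u, a:
δQ/Q = √((δw/w)² + (3·δu/u)² + (3·δa/a)²) = √(0.000452 + 0.0236 + 0.0813) = 0.325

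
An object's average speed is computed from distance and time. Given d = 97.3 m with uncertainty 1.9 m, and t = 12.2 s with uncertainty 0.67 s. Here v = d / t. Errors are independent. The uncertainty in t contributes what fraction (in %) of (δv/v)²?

(δv/v)² = (1·δd/d)² + (-1·δt/t)²
  d term: (1×0.0195)² = 0.000381
  t term: (-1×0.0549)² = 0.00302
Total = 0.00340. Share from t = 0.00302/0.00340 = 0.888.

88.8%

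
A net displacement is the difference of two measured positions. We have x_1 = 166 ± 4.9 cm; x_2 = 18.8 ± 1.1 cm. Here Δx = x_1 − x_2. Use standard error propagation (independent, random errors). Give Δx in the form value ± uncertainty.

Each term contributes (cᵢ δxᵢ)² to (δΔx)²:
  (δx_1)² = 24.0;  (δx_2)² = 1.21
δΔx = √(25.2) = 5.02 cm
Δx = 147 cm.

147 ± 5.02 cm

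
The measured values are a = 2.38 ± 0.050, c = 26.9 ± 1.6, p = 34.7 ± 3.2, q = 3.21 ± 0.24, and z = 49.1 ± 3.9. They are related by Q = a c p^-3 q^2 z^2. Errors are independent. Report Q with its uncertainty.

For a monomial Q ∝ a, c, p^-3, q^2, z^2, fractional errors add in quadrature:
  (1·δa/a)² = (1×0.0210)² = 0.000441;  (1·δc/c)² = (1×0.0595)² = 0.00354;  (-3·δp/p)² = (-3×0.0922)² = 0.0765;  (2·δq/q)² = (2×0.0748)² = 0.0224;  (2·δz/z)² = (2×0.0794)² = 0.0252
δQ/Q = √(0.128) = 0.358
Q = 38.1, so δQ = 0.358 × 38.1 = 13.6.

38.1 ± 13.6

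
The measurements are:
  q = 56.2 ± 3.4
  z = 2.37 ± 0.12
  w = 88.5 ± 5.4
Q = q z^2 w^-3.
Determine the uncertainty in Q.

9.92e-05

For a monomial Q ∝ q, z^2, w^-3, fractional errors add in quadrature:
  (1·δq/q)² = (1×0.0605)² = 0.00366;  (2·δz/z)² = (2×0.0506)² = 0.0103;  (-3·δw/w)² = (-3×0.0610)² = 0.0335
δQ/Q = √(0.0474) = 0.218
Q = 0.000455, so δQ = 0.218 × 0.000455 = 9.92e-05.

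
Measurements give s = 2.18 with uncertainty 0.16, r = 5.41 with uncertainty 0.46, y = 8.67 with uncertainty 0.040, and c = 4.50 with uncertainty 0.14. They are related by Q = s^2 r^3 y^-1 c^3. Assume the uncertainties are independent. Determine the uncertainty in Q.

2440

Each factor contributes (exponent × relative error)² to (δQ/Q)²:
  (2·δs/s)² = (2×0.0734)² = 0.0215;  (3·δr/r)² = (3×0.0850)² = 0.0651;  (-1·δy/y)² = (-1×0.00461)² = 2.13e-05;  (3·δc/c)² = (3×0.0311)² = 0.00871
δQ/Q = √(0.0953) = 0.309
Q = 7910, so δQ = 0.309 × 7910 = 2440.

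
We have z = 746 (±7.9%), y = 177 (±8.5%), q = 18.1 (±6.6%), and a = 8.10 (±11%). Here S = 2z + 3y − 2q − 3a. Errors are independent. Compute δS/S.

Absolute uncertainties add in quadrature for a linear combination:
  (2·δz)² = 13900;  (3·δy)² = 2040;  (2·δq)² = 5.71;  (3·δa)² = 7.14
δS = √(15900) = 126
S = 1960, so δS/S = 126/1960 = 0.0643.

0.0643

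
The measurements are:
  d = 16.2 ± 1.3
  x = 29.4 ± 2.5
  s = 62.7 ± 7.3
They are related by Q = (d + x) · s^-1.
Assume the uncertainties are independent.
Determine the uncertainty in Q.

0.0959

Let u = d + x = 45.6. δu = √(δd² + δx²) = √(1.69 + 6.25) = 2.82, so δu/u = 0.0618.
Q is then a monomial in u, s:
δQ/Q = √((δu/u)² + (-1·δs/s)²) = √(0.00382 + 0.0136) = 0.132
Q = 0.727, so δQ = 0.132 × 0.727 = 0.0959.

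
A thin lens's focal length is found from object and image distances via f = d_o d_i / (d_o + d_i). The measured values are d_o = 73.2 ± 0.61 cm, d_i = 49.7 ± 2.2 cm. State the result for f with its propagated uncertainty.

29.6 ± 0.787 cm

∂f/∂d_o = (d_i/(d_o+d_i))² = 0.164;  ∂f/∂d_i = (d_o/(d_o+d_i))² = 0.355
δf = √((∂f/∂d_o · δd_o)² + (∂f/∂d_i · δd_i)²) = √(0.00995 + 0.609) = 0.787 cm
f = 29.6 cm.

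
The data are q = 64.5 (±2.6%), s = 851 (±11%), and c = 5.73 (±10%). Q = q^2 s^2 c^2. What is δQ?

2.99e+10

Since Q is a product/quotient, work with relative uncertainties:
  (2·δq/q)² = (2×0.0260)² = 0.00270;  (2·δs/s)² = (2×0.110)² = 0.0484;  (2·δc/c)² = (2×0.100)² = 0.0400
δQ/Q = √(0.0911) = 0.302
Q = 9.89e+10, so δQ = 0.302 × 9.89e+10 = 2.99e+10.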